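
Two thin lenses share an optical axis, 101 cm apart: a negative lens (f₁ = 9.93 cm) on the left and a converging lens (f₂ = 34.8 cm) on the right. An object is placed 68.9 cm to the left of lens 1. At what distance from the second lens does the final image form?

Lens 1 is diverging, so f₁ = −9.93 cm.
Lens 1: 1/d_i1 = 1/f₁ − 1/d_o1 = 1/(-9.93) − 1/(68.9) = -0.1152, so d_i1 = -8.679 cm.
The intermediate image is 8.679 cm to the left of lens 1 (virtual), which is 101 − (-8.679) = 109.7 cm to the left of lens 2, so d_o2 = +109.7 cm.
Lens 2: 1/d_i2 = 1/f₂ − 1/d_o2 = 1/(34.8) − 1/(109.7) = 0.01962, so d_i2 = 51.0 cm.
The final image is real, 51.0 cm to the right of lens 2 (overall magnification ≈ -0.059).

51.0 cm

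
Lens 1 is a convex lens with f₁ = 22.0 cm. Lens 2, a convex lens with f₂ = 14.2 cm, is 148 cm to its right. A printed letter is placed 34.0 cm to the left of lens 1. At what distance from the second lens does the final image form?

17.0 cm

Lens 1: 1/d_i1 = 1/f₁ − 1/d_o1 = 1/(22.0) − 1/(34.0) = 0.01604, so d_i1 = 62.33 cm.
The intermediate image is 62.33 cm to the right of lens 1, which is 148 − (62.33) = 85.67 cm to the left of lens 2, so d_o2 = +85.67 cm.
Lens 2: 1/d_i2 = 1/f₂ − 1/d_o2 = 1/(14.2) − 1/(85.67) = 0.05875, so d_i2 = 17.0 cm.
The final image is real, 17.0 cm to the right of lens 2 (overall magnification ≈ 0.36).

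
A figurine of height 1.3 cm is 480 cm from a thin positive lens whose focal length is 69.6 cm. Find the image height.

1/d_i = 1/f − 1/d_o = 1/(69.60) − 1/(480) = 0.01228, so d_i = 81.40 cm.
m = −d_i/d_o = -0.1696.
|h_i| = |m|·h_o = 0.1696 × 1.3 = 0.220 cm. The image is real, inverted and reduced, on the far side of the lens.

0.220 cm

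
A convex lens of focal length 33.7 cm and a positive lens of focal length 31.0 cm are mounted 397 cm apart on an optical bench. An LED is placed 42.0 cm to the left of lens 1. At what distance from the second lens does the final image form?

35.9 cm

Lens 1: 1/d_i1 = 1/f₁ − 1/d_o1 = 1/(33.7) − 1/(42.0) = 0.005864, so d_i1 = 170.5 cm.
The intermediate image is 170.5 cm to the right of lens 1, which is 397 − (170.5) = 226.5 cm to the left of lens 2, so d_o2 = +226.5 cm.
Lens 2: 1/d_i2 = 1/f₂ − 1/d_o2 = 1/(31.0) − 1/(226.5) = 0.02784, so d_i2 = 35.9 cm.
The final image is real, 35.9 cm to the right of lens 2 (overall magnification ≈ 0.64).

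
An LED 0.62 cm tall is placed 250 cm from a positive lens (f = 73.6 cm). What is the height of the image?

1/d_i = 1/f − 1/d_o = 1/(73.60) − 1/(250) = 0.009587, so d_i = 104.3 cm.
m = −d_i/d_o = -0.4172.
|h_i| = |m|·h_o = 0.4172 × 0.62 = 0.259 cm. The image is real, inverted and reduced, on the far side of the lens.

0.259 cm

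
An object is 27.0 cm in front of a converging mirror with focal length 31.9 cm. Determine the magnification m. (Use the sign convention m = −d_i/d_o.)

1/d_i = 1/f − 1/d_o = 1/(31.90) − 1/(27.0) = -0.005689, so d_i = -175.8 cm.
m = −d_i/d_o = −(-175.8)/(27.0) = +6.51.
The image is virtual, upright and enlarged, behind the mirror.

m = +6.51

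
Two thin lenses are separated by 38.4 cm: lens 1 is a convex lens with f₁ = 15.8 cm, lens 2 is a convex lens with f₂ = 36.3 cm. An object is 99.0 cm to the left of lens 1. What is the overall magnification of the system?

m = -0.413

Lens 1: 1/d_i1 = 1/(15.8) − 1/(99.0) = 0.05319, so d_i1 = 18.80 cm; m₁ = −d_i1/d_o1 = -0.1899.
d_o2 = 38.4 − (18.80) = 19.60 cm.
Lens 2: 1/d_i2 = 1/(36.3) − 1/(19.60) = -0.02347, so d_i2 = -42.60 cm; m₂ = −d_i2/d_o2 = +2.174.
m = m₁·m₂ = (-0.1899)(+2.174) = -0.413.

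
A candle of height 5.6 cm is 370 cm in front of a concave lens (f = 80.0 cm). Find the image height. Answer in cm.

For a concave lens, f = -80.0 cm.
1/d_i = 1/f − 1/d_o = 1/(-80.00) − 1/(370) = -0.01520, so d_i = -65.78 cm.
m = −d_i/d_o = +0.1778.
|h_i| = |m|·h_o = 0.1778 × 5.6 = 0.996 cm. The image is virtual, upright and reduced, on the same side as the object.

0.996 cm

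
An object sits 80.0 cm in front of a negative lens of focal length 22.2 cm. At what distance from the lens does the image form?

For a negative lens, f = -22.2 cm.
Lens equation: 1/v = 1/f − 1/u = 1/(-22.20) − 1/(80.0) = -0.04505 − 0.01250 = -0.05755, so v = -17.4 cm.
The image is virtual, upright and reduced, on the same side as the object.

17.4 cm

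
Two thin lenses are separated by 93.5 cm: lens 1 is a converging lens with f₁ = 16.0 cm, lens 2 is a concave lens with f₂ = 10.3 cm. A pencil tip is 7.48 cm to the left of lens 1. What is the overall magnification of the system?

Lens 1: 1/d_i1 = 1/(16.0) − 1/(7.48) = -0.07119, so d_i1 = -14.05 cm; m₁ = −d_i1/d_o1 = +1.878.
d_o2 = 93.5 − (-14.05) = 107.5 cm.
f₂ = −10.3 cm (diverging).
Lens 2: 1/d_i2 = 1/(-10.3) − 1/(107.5) = -0.1064, so d_i2 = -9.399 cm; m₂ = −d_i2/d_o2 = +0.08744.
m = m₁·m₂ = (+1.878)(+0.08744) = +0.164.

m = +0.164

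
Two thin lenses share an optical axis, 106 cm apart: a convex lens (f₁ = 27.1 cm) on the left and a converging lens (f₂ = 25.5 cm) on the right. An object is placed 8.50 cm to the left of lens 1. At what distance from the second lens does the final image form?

32.5 cm

Lens 1: 1/d_i1 = 1/f₁ − 1/d_o1 = 1/(27.1) − 1/(8.50) = -0.08075, so d_i1 = -12.38 cm.
The intermediate image is 12.38 cm to the left of lens 1 (virtual), which is 106 − (-12.38) = 118.4 cm to the left of lens 2, so d_o2 = +118.4 cm.
Lens 2: 1/d_i2 = 1/f₂ − 1/d_o2 = 1/(25.5) − 1/(118.4) = 0.03077, so d_i2 = 32.5 cm.
The final image is real, 32.5 cm to the right of lens 2 (overall magnification ≈ -0.40).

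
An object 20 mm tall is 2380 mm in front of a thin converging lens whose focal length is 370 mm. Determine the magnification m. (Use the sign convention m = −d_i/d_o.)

m = -0.184

1/d_i = 1/f − 1/d_o = 1/(370.0) − 1/(2380) = 0.002283, so d_i = 438.1 mm.
m = −d_i/d_o = −(438.1)/(2380) = -0.184.
The image is real, inverted and reduced, on the far side of the lens.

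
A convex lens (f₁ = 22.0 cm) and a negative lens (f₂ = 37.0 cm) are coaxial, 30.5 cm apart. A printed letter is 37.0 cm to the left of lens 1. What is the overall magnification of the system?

Lens 1: 1/d_i1 = 1/(22.0) − 1/(37.0) = 0.01843, so d_i1 = 54.27 cm; m₁ = −d_i1/d_o1 = -1.467.
d_o2 = 30.5 − (54.27) = -23.77 cm (virtual object).
f₂ = −37.0 cm (diverging).
Lens 2: 1/d_i2 = 1/(-37.0) − 1/(-23.77) = 0.01504, so d_i2 = 66.48 cm; m₂ = −d_i2/d_o2 = +2.797.
m = m₁·m₂ = (-1.467)(+2.797) = -4.10.

m = -4.10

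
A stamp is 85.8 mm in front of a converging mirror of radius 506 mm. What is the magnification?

f = R/2 = 506/2 = 253.0 mm.
1/d_i = 1/f − 1/d_o = 1/(253.0) − 1/(85.8) = -0.007702, so d_i = -129.8 mm.
m = −d_i/d_o = −(-129.8)/(85.8) = +1.51.
The image is virtual, upright and enlarged, behind the mirror.

m = +1.51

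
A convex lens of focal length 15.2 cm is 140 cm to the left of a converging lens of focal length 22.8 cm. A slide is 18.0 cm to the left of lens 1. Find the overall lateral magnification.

Lens 1: 1/d_i1 = 1/(15.2) − 1/(18.0) = 0.01023, so d_i1 = 97.71 cm; m₁ = −d_i1/d_o1 = -5.428.
d_o2 = 140 − (97.71) = 42.29 cm.
Lens 2: 1/d_i2 = 1/(22.8) − 1/(42.29) = 0.02021, so d_i2 = 49.47 cm; m₂ = −d_i2/d_o2 = -1.170.
m = m₁·m₂ = (-5.428)(-1.170) = +6.35.

m = +6.35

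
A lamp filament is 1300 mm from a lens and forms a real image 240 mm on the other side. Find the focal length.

f = 203 mm (converging)

Real image ⇒ d_i = +240 mm.
1/f = 1/d_o + 1/d_i = 1/(1300) + 1/(240) = 0.004936, so f = 203 mm.
Since f is positive, the lens is converging.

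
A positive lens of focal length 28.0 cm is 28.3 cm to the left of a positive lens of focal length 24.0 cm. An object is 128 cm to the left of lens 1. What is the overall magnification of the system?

m = -0.213

Lens 1: 1/d_i1 = 1/(28.0) − 1/(128) = 0.02790, so d_i1 = 35.84 cm; m₁ = −d_i1/d_o1 = -0.2800.
d_o2 = 28.3 − (35.84) = -7.540 cm (virtual object).
Lens 2: 1/d_i2 = 1/(24.0) − 1/(-7.540) = 0.1743, so d_i2 = 5.737 cm; m₂ = −d_i2/d_o2 = +0.7609.
m = m₁·m₂ = (-0.2800)(+0.7609) = -0.213.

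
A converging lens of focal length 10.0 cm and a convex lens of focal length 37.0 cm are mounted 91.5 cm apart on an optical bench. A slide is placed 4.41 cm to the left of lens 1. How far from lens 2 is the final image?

58.9 cm

Lens 1: 1/d_i1 = 1/f₁ − 1/d_o1 = 1/(10.0) − 1/(4.41) = -0.1268, so d_i1 = -7.889 cm.
The intermediate image is 7.889 cm to the left of lens 1 (virtual), which is 91.5 − (-7.889) = 99.39 cm to the left of lens 2, so d_o2 = +99.39 cm.
Lens 2: 1/d_i2 = 1/f₂ − 1/d_o2 = 1/(37.0) − 1/(99.39) = 0.01697, so d_i2 = 58.9 cm.
The final image is real, 58.9 cm to the right of lens 2 (overall magnification ≈ -1.1).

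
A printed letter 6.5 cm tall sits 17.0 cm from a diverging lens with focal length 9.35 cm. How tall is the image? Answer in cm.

For a diverging lens, f = -9.35 cm.
1/d_i = 1/f − 1/d_o = 1/(-9.350) − 1/(17.0) = -0.1658, so d_i = -6.032 cm.
m = −d_i/d_o = +0.3548.
|h_i| = |m|·h_o = 0.3548 × 6.5 = 2.31 cm. The image is virtual, upright and reduced, on the same side as the object.

2.31 cm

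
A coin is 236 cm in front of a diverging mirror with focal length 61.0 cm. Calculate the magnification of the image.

m = +0.205

For a diverging mirror, f = -61.0 cm.
1/d_i = 1/f − 1/d_o = 1/(-61.00) − 1/(236) = -0.02063, so d_i = -48.47 cm.
m = −d_i/d_o = −(-48.47)/(236) = +0.205.
The image is virtual, upright and reduced, behind the mirror.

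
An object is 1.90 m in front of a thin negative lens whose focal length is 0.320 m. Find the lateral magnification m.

For a negative lens, f = -0.320 m.
1/d_i = 1/f − 1/d_o = 1/(-0.3200) − 1/(1.90) = -3.651, so d_i = -0.2739 m.
m = −d_i/d_o = −(-0.2739)/(1.90) = +0.144.
The image is virtual, upright and reduced, on the same side as the object.

m = +0.144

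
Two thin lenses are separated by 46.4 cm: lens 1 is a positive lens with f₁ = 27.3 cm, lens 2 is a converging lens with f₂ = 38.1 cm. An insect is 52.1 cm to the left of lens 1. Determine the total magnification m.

m = -0.855

Lens 1: 1/d_i1 = 1/(27.3) − 1/(52.1) = 0.01744, so d_i1 = 57.35 cm; m₁ = −d_i1/d_o1 = -1.101.
d_o2 = 46.4 − (57.35) = -10.95 cm (virtual object).
Lens 2: 1/d_i2 = 1/(38.1) − 1/(-10.95) = 0.1176, so d_i2 = 8.506 cm; m₂ = −d_i2/d_o2 = +0.7768.
m = m₁·m₂ = (-1.101)(+0.7768) = -0.855.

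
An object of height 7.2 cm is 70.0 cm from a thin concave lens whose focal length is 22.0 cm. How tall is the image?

For a concave lens, f = -22.0 cm.
1/d_i = 1/f − 1/d_o = 1/(-22.00) − 1/(70.0) = -0.05974, so d_i = -16.74 cm.
m = −d_i/d_o = +0.2391.
|h_i| = |m|·h_o = 0.2391 × 7.2 = 1.72 cm. The image is virtual, upright and reduced, on the same side as the object.

1.72 cm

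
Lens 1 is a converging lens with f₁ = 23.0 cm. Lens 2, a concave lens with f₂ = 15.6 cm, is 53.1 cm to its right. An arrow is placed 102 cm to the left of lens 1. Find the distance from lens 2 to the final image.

Lens 1: 1/d_i1 = 1/f₁ − 1/d_o1 = 1/(23.0) − 1/(102) = 0.03367, so d_i1 = 29.70 cm.
The intermediate image is 29.70 cm to the right of lens 1, which is 53.1 − (29.70) = 23.40 cm to the left of lens 2, so d_o2 = +23.40 cm.
Lens 2 is diverging, so f₂ = −15.6 cm.
Lens 2: 1/d_i2 = 1/f₂ − 1/d_o2 = 1/(-15.6) − 1/(23.40) = -0.1068, so d_i2 = -9.36 cm.
The final image is virtual, 9.36 cm to the left of lens 2 (overall magnification ≈ -0.12).

9.36 cm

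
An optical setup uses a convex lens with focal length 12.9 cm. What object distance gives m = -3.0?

17.2 cm

m = −d_i/d_o ⇒ d_i = −m·d_o.
1/f = 1/d_o + 1/d_i = 1/d_o − 1/(m·d_o) = (1 − 1/m)/d_o, so d_o = f(1 − 1/m) = (12.90)(1 − 1/(-3.0)) = 17.2 cm.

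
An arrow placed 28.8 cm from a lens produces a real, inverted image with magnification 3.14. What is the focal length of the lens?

f = 21.8 cm (converging)

m = −d_i/d_o ⇒ d_i = −m·d_o = −(-3.14)·(28.8) = 90.43 cm.
1/f = 1/d_o + 1/d_i = 1/(28.8) + 1/(90.43) = 0.04578, so f = 21.8 cm.
Since f is positive, the lens is converging.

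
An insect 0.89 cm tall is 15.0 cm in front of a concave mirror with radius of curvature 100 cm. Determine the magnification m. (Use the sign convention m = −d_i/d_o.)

m = +1.43

f = R/2 = 100/2 = 50.00 cm.
1/d_i = 1/f − 1/d_o = 1/(50.00) − 1/(15.0) = -0.04667, so d_i = -21.43 cm.
m = −d_i/d_o = −(-21.43)/(15.0) = +1.43.
The image is virtual, upright and enlarged, behind the mirror.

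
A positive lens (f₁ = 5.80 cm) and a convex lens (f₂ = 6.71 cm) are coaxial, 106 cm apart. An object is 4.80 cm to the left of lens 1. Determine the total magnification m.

m = -0.306

Lens 1: 1/d_i1 = 1/(5.80) − 1/(4.80) = -0.03592, so d_i1 = -27.84 cm; m₁ = −d_i1/d_o1 = +5.800.
d_o2 = 106 − (-27.84) = 133.8 cm.
Lens 2: 1/d_i2 = 1/(6.71) − 1/(133.8) = 0.1416, so d_i2 = 7.064 cm; m₂ = −d_i2/d_o2 = -0.05280.
m = m₁·m₂ = (+5.800)(-0.05280) = -0.306.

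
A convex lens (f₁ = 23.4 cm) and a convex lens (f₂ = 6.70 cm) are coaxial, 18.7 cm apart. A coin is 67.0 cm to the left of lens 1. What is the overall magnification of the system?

m = -0.150

Lens 1: 1/d_i1 = 1/(23.4) − 1/(67.0) = 0.02781, so d_i1 = 35.96 cm; m₁ = −d_i1/d_o1 = -0.5367.
d_o2 = 18.7 − (35.96) = -17.26 cm (virtual object).
Lens 2: 1/d_i2 = 1/(6.70) − 1/(-17.26) = 0.2072, so d_i2 = 4.826 cm; m₂ = −d_i2/d_o2 = +0.2796.
m = m₁·m₂ = (-0.5367)(+0.2796) = -0.150.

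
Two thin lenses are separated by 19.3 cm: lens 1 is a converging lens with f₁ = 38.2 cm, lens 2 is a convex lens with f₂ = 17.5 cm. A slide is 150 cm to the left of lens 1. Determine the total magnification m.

Lens 1: 1/d_i1 = 1/(38.2) − 1/(150) = 0.01951, so d_i1 = 51.25 cm; m₁ = −d_i1/d_o1 = -0.3417.
d_o2 = 19.3 − (51.25) = -31.95 cm (virtual object).
Lens 2: 1/d_i2 = 1/(17.5) − 1/(-31.95) = 0.08844, so d_i2 = 11.31 cm; m₂ = −d_i2/d_o2 = +0.3539.
m = m₁·m₂ = (-0.3417)(+0.3539) = -0.121.

m = -0.121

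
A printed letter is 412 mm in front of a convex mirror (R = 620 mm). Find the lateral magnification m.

m = +0.429

f = R/2 = 620/2 = 310.0 mm; for a convex mirror, f = -310.0 mm.
1/d_i = 1/f − 1/d_o = 1/(-310.0) − 1/(412) = -0.005653, so d_i = -176.9 mm.
m = −d_i/d_o = −(-176.9)/(412) = +0.429.
The image is virtual, upright and reduced, behind the mirror.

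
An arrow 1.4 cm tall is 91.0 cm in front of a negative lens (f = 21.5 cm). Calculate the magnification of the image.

For a negative lens, f = -21.5 cm.
1/d_i = 1/f − 1/d_o = 1/(-21.50) − 1/(91.0) = -0.05750, so d_i = -17.39 cm.
m = −d_i/d_o = −(-17.39)/(91.0) = +0.191.
The image is virtual, upright and reduced, on the same side as the object.

m = +0.191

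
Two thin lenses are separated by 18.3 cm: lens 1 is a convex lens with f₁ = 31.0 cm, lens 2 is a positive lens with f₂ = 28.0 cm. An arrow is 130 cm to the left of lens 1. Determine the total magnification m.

m = -0.174

Lens 1: 1/d_i1 = 1/(31.0) − 1/(130) = 0.02457, so d_i1 = 40.71 cm; m₁ = −d_i1/d_o1 = -0.3132.
d_o2 = 18.3 − (40.71) = -22.41 cm (virtual object).
Lens 2: 1/d_i2 = 1/(28.0) − 1/(-22.41) = 0.08034, so d_i2 = 12.45 cm; m₂ = −d_i2/d_o2 = +0.5554.
m = m₁·m₂ = (-0.3132)(+0.5554) = -0.174.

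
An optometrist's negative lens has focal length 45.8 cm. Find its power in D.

For a negative lens, f = −45.8 cm.
f = -45.8 cm = -0.458 m.
P = 1/f = 1/(-0.458 m) = -2.18 D.

P = -2.18 D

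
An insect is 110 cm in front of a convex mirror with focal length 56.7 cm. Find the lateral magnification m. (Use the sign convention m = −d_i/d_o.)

m = +0.340

For a convex mirror, f = -56.7 cm.
1/d_i = 1/f − 1/d_o = 1/(-56.70) − 1/(110) = -0.02673, so d_i = -37.41 cm.
m = −d_i/d_o = −(-37.41)/(110) = +0.340.
The image is virtual, upright and reduced, behind the mirror.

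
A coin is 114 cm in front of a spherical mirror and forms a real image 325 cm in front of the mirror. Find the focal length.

f = 84.4 cm (concave)

Real image ⇒ d_i = +325 cm.
1/f = 1/d_o + 1/d_i = 1/(114) + 1/(325) = 0.01185, so f = 84.4 cm.
Since f is positive, the spherical mirror is concave.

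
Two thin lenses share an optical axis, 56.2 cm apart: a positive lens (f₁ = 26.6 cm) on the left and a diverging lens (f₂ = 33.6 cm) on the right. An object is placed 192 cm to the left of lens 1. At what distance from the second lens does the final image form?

Lens 1: 1/d_i1 = 1/f₁ − 1/d_o1 = 1/(26.6) − 1/(192) = 0.03239, so d_i1 = 30.88 cm.
The intermediate image is 30.88 cm to the right of lens 1, which is 56.2 − (30.88) = 25.32 cm to the left of lens 2, so d_o2 = +25.32 cm.
Lens 2 is diverging, so f₂ = −33.6 cm.
Lens 2: 1/d_i2 = 1/f₂ − 1/d_o2 = 1/(-33.6) − 1/(25.32) = -0.06926, so d_i2 = -14.4 cm.
The final image is virtual, 14.4 cm to the left of lens 2 (overall magnification ≈ -0.092).

14.4 cm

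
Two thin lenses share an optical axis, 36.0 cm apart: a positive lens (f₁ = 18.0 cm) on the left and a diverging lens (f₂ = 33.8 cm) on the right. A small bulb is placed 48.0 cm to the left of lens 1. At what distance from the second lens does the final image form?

Lens 1: 1/d_i1 = 1/f₁ − 1/d_o1 = 1/(18.0) − 1/(48.0) = 0.03472, so d_i1 = 28.80 cm.
The intermediate image is 28.80 cm to the right of lens 1, which is 36.0 − (28.80) = 7.200 cm to the left of lens 2, so d_o2 = +7.200 cm.
Lens 2 is diverging, so f₂ = −33.8 cm.
Lens 2: 1/d_i2 = 1/f₂ − 1/d_o2 = 1/(-33.8) − 1/(7.200) = -0.1685, so d_i2 = -5.94 cm.
The final image is virtual, 5.94 cm to the left of lens 2 (overall magnification ≈ -0.49).

5.94 cm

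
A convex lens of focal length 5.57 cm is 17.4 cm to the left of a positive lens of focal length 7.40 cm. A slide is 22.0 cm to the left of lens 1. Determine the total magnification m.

m = +0.987

Lens 1: 1/d_i1 = 1/(5.57) − 1/(22.0) = 0.1341, so d_i1 = 7.458 cm; m₁ = −d_i1/d_o1 = -0.3390.
d_o2 = 17.4 − (7.458) = 9.942 cm.
Lens 2: 1/d_i2 = 1/(7.40) − 1/(9.942) = 0.03455, so d_i2 = 28.94 cm; m₂ = −d_i2/d_o2 = -2.911.
m = m₁·m₂ = (-0.3390)(-2.911) = +0.987.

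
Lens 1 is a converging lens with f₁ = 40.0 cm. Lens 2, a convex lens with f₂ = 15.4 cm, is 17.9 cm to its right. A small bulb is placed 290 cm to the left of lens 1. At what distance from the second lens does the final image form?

Lens 1: 1/d_i1 = 1/f₁ − 1/d_o1 = 1/(40.0) − 1/(290) = 0.02155, so d_i1 = 46.40 cm.
The intermediate image is 46.40 cm to the right of lens 1, which lies 28.50 cm to the right of lens 2 — a virtual object — so d_o2 = −28.50 cm.
Lens 2: 1/d_i2 = 1/f₂ − 1/d_o2 = 1/(15.4) − 1/(-28.50) = 0.1000, so d_i2 = 10.00 cm.
The final image is real, 10.00 cm to the right of lens 2 (overall magnification ≈ -0.056).

10.00 cm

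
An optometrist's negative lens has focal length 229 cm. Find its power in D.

P = -0.437 D

For a negative lens, f = −229 cm.
f = -229 cm = -2.29 m.
P = 1/f = 1/(-2.29 m) = -0.437 D.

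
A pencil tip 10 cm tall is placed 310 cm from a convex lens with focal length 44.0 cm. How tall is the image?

1.65 cm

1/d_i = 1/f − 1/d_o = 1/(44.00) − 1/(310) = 0.01950, so d_i = 51.28 cm.
m = −d_i/d_o = -0.1654.
|h_i| = |m|·h_o = 0.1654 × 10 = 1.65 cm. The image is real, inverted and reduced, on the far side of the lens.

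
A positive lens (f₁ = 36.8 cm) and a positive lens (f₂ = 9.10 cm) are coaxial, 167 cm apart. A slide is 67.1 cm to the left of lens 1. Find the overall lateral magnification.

Lens 1: 1/d_i1 = 1/(36.8) − 1/(67.1) = 0.01227, so d_i1 = 81.49 cm; m₁ = −d_i1/d_o1 = -1.214.
d_o2 = 167 − (81.49) = 85.51 cm.
Lens 2: 1/d_i2 = 1/(9.10) − 1/(85.51) = 0.09820, so d_i2 = 10.18 cm; m₂ = −d_i2/d_o2 = -0.1191.
m = m₁·m₂ = (-1.214)(-0.1191) = +0.145.

m = +0.145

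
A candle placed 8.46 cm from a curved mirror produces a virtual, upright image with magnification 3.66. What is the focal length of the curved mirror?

f = 11.6 cm (concave)

m = −d_i/d_o ⇒ d_i = −m·d_o = −(+3.66)·(8.46) = -30.96 cm.
1/f = 1/d_o + 1/d_i = 1/(8.46) + 1/(-30.96) = 0.08590, so f = 11.6 cm.
Since f is positive, the curved mirror is concave.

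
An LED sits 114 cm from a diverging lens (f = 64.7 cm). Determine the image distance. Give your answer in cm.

41.3 cm

For a diverging lens, f = -64.7 cm.
Thin-lens equation: 1/q = 1/f − 1/p = 1/(-64.70) − 1/(114) = -0.01546 − 0.008772 = -0.02423, so q = -41.3 cm.
The image is virtual, upright and reduced, on the same side as the object.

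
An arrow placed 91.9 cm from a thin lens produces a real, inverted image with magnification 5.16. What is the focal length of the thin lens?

f = 77.0 cm (converging)

m = −d_i/d_o ⇒ d_i = −m·d_o = −(-5.16)·(91.9) = 474.2 cm.
1/f = 1/d_o + 1/d_i = 1/(91.9) + 1/(474.2) = 0.01299, so f = 77.0 cm.
Since f is positive, the thin lens is converging.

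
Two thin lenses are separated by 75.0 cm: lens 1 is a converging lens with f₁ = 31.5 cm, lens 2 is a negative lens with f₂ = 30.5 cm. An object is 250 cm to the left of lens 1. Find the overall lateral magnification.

m = -0.0633

Lens 1: 1/d_i1 = 1/(31.5) − 1/(250) = 0.02775, so d_i1 = 36.04 cm; m₁ = −d_i1/d_o1 = -0.1442.
d_o2 = 75.0 − (36.04) = 38.96 cm.
f₂ = −30.5 cm (diverging).
Lens 2: 1/d_i2 = 1/(-30.5) − 1/(38.96) = -0.05845, so d_i2 = -17.11 cm; m₂ = −d_i2/d_o2 = +0.4391.
m = m₁·m₂ = (-0.1442)(+0.4391) = -0.0633.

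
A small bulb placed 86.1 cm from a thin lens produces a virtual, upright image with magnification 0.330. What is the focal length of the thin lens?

f = -42.4 cm (diverging)

m = −d_i/d_o ⇒ d_i = −m·d_o = −(+0.330)·(86.1) = -28.41 cm.
1/f = 1/d_o + 1/d_i = 1/(86.1) + 1/(-28.41) = -0.02358, so f = -42.4 cm.
Since f is negative, the thin lens is diverging.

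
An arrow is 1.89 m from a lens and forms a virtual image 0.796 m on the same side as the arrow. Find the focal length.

f = -1.38 m (diverging)

Virtual image ⇒ d_i = −0.796 m.
1/f = 1/d_o + 1/d_i = 1/(1.89) + 1/(-0.796) = -0.7272, so f = -1.38 m.
Since f is negative, the lens is diverging.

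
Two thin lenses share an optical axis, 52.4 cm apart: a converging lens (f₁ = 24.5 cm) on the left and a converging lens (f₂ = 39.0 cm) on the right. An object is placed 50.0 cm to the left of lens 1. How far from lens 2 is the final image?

4.91 cm

Lens 1: 1/d_i1 = 1/f₁ − 1/d_o1 = 1/(24.5) − 1/(50.0) = 0.02082, so d_i1 = 48.04 cm.
The intermediate image is 48.04 cm to the right of lens 1, which is 52.4 − (48.04) = 4.360 cm to the left of lens 2, so d_o2 = +4.360 cm.
Lens 2: 1/d_i2 = 1/f₂ − 1/d_o2 = 1/(39.0) − 1/(4.360) = -0.2037, so d_i2 = -4.91 cm.
The final image is virtual, 4.91 cm to the left of lens 2 (overall magnification ≈ -1.1).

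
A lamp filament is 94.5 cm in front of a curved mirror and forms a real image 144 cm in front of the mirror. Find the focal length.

f = 57.1 cm (concave)

Real image ⇒ d_i = +144 cm.
1/f = 1/d_o + 1/d_i = 1/(94.5) + 1/(144) = 0.01753, so f = 57.1 cm.
Since f is positive, the curved mirror is concave.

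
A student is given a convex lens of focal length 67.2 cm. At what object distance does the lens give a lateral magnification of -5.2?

m = −d_i/d_o ⇒ d_i = −m·d_o.
1/f = 1/d_o + 1/d_i = 1/d_o − 1/(m·d_o) = (1 − 1/m)/d_o, so d_o = f(1 − 1/m) = (67.20)(1 − 1/(-5.2)) = 80.1 cm.

80.1 cm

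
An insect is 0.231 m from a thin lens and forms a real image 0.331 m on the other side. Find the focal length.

Real image ⇒ d_i = +0.331 m.
1/f = 1/d_o + 1/d_i = 1/(0.231) + 1/(0.331) = 7.350, so f = 0.136 m.
Since f is positive, the thin lens is converging.

f = 0.136 m (converging)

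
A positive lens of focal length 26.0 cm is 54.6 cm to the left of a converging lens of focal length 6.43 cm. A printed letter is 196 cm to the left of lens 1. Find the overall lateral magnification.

Lens 1: 1/d_i1 = 1/(26.0) − 1/(196) = 0.03336, so d_i1 = 29.98 cm; m₁ = −d_i1/d_o1 = -0.1530.
d_o2 = 54.6 − (29.98) = 24.62 cm.
Lens 2: 1/d_i2 = 1/(6.43) − 1/(24.62) = 0.1149, so d_i2 = 8.703 cm; m₂ = −d_i2/d_o2 = -0.3535.
m = m₁·m₂ = (-0.1530)(-0.3535) = +0.0541.

m = +0.0541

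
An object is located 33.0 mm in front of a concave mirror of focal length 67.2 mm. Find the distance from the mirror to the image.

Mirror equation: 1/q = 1/f − 1/p = 1/(67.20) − 1/(33.0) = 0.01488 − 0.03030 = -0.01542, so q = -64.8 mm.
The image is virtual, upright and enlarged, behind the mirror.

64.8 mm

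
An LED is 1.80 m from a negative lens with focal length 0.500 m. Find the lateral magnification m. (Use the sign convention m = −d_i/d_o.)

For a negative lens, f = -0.500 m.
1/d_i = 1/f − 1/d_o = 1/(-0.5000) − 1/(1.80) = -2.556, so d_i = -0.3913 m.
m = −d_i/d_o = −(-0.3913)/(1.80) = +0.217.
The image is virtual, upright and reduced, on the same side as the object.

m = +0.217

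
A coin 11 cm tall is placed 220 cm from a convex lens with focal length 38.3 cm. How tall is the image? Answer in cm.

2.32 cm

1/d_i = 1/f − 1/d_o = 1/(38.30) − 1/(220) = 0.02156, so d_i = 46.37 cm.
m = −d_i/d_o = -0.2108.
|h_i| = |m|·h_o = 0.2108 × 11 = 2.32 cm. The image is real, inverted and reduced, on the far side of the lens.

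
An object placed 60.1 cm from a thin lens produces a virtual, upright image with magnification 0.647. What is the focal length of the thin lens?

m = −d_i/d_o ⇒ d_i = −m·d_o = −(+0.647)·(60.1) = -38.88 cm.
1/f = 1/d_o + 1/d_i = 1/(60.1) + 1/(-38.88) = -0.009081, so f = -110 cm.
Since f is negative, the thin lens is diverging.

f = -110 cm (diverging)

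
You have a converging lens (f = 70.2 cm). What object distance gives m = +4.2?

m = −d_i/d_o ⇒ d_i = −m·d_o.
1/f = 1/d_o + 1/d_i = 1/d_o − 1/(m·d_o) = (1 − 1/m)/d_o, so d_o = f(1 − 1/m) = (70.20)(1 − 1/(+4.2)) = 53.5 cm.

53.5 cm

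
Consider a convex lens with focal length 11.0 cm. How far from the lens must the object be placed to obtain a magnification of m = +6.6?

m = −d_i/d_o ⇒ d_i = −m·d_o.
1/f = 1/d_o + 1/d_i = 1/d_o − 1/(m·d_o) = (1 − 1/m)/d_o, so d_o = f(1 − 1/m) = (11.00)(1 − 1/(+6.6)) = 9.33 cm.

9.33 cm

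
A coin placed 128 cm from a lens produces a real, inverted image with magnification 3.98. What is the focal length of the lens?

m = −d_i/d_o ⇒ d_i = −m·d_o = −(-3.98)·(128) = 509.4 cm.
1/f = 1/d_o + 1/d_i = 1/(128) + 1/(509.4) = 0.009776, so f = 102 cm.
Since f is positive, the lens is converging.

f = 102 cm (converging)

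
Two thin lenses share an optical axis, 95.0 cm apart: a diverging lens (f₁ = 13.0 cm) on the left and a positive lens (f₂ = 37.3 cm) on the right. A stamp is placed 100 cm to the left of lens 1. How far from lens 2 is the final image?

Lens 1 is diverging, so f₁ = −13.0 cm.
Lens 1: 1/d_i1 = 1/f₁ − 1/d_o1 = 1/(-13.0) − 1/(100) = -0.08692, so d_i1 = -11.50 cm.
The intermediate image is 11.50 cm to the left of lens 1 (virtual), which is 95.0 − (-11.50) = 106.5 cm to the left of lens 2, so d_o2 = +106.5 cm.
Lens 2: 1/d_i2 = 1/f₂ − 1/d_o2 = 1/(37.3) − 1/(106.5) = 0.01742, so d_i2 = 57.4 cm.
The final image is real, 57.4 cm to the right of lens 2 (overall magnification ≈ -0.062).

57.4 cm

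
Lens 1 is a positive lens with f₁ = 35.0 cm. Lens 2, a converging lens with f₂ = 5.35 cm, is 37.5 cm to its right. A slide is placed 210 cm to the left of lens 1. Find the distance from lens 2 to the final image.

2.44 cm

Lens 1: 1/d_i1 = 1/f₁ − 1/d_o1 = 1/(35.0) − 1/(210) = 0.02381, so d_i1 = 42.00 cm.
The intermediate image is 42.00 cm to the right of lens 1, which lies 4.500 cm to the right of lens 2 — a virtual object — so d_o2 = −4.500 cm.
Lens 2: 1/d_i2 = 1/f₂ − 1/d_o2 = 1/(5.35) − 1/(-4.500) = 0.4091, so d_i2 = 2.44 cm.
The final image is real, 2.44 cm to the right of lens 2 (overall magnification ≈ -0.11).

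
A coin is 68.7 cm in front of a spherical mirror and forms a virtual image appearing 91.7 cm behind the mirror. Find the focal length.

Virtual image ⇒ d_i = −91.7 cm.
1/f = 1/d_o + 1/d_i = 1/(68.7) + 1/(-91.7) = 0.003651, so f = 274 cm.
Since f is positive, the spherical mirror is concave.

f = 274 cm (concave)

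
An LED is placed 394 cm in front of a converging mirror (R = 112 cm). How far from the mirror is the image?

f = R/2 = 112/2 = 56.00 cm.
Mirror equation: 1/v = 1/f − 1/u = 1/(56.00) − 1/(394) = 0.01786 − 0.002538 = 0.01532, so v = 65.3 cm.
The image is real, inverted and reduced, in front of the mirror.

65.3 cm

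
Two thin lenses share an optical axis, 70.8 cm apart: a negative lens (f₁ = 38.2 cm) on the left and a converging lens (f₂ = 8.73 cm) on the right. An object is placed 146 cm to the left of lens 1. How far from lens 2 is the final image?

9.56 cm

Lens 1 is diverging, so f₁ = −38.2 cm.
Lens 1: 1/d_i1 = 1/f₁ − 1/d_o1 = 1/(-38.2) − 1/(146) = -0.03303, so d_i1 = -30.28 cm.
The intermediate image is 30.28 cm to the left of lens 1 (virtual), which is 70.8 − (-30.28) = 101.1 cm to the left of lens 2, so d_o2 = +101.1 cm.
Lens 2: 1/d_i2 = 1/f₂ − 1/d_o2 = 1/(8.73) − 1/(101.1) = 0.1047, so d_i2 = 9.56 cm.
The final image is real, 9.56 cm to the right of lens 2 (overall magnification ≈ -0.020).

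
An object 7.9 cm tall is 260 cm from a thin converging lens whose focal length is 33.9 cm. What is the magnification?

m = -0.150

1/d_i = 1/f − 1/d_o = 1/(33.90) − 1/(260) = 0.02565, so d_i = 38.98 cm.
m = −d_i/d_o = −(38.98)/(260) = -0.150.
The image is real, inverted and reduced, on the far side of the lens.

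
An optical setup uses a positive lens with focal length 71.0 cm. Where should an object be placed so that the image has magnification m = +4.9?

56.5 cm

m = −d_i/d_o ⇒ d_i = −m·d_o.
1/f = 1/d_o + 1/d_i = 1/d_o − 1/(m·d_o) = (1 − 1/m)/d_o, so d_o = f(1 − 1/m) = (71.00)(1 − 1/(+4.9)) = 56.5 cm.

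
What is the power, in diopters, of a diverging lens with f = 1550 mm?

For a diverging lens, f = −1550 mm.
f = -155 cm = -1.55 m.
P = 1/f = 1/(-1.55 m) = -0.645 D.

P = -0.645 D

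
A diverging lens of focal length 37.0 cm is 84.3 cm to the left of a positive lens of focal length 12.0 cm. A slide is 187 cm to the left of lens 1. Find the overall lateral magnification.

f₁ = −37.0 cm (diverging).
Lens 1: 1/d_i1 = 1/(-37.0) − 1/(187) = -0.03237, so d_i1 = -30.89 cm; m₁ = −d_i1/d_o1 = +0.1652.
d_o2 = 84.3 − (-30.89) = 115.2 cm.
Lens 2: 1/d_i2 = 1/(12.0) − 1/(115.2) = 0.07465, so d_i2 = 13.40 cm; m₂ = −d_i2/d_o2 = -0.1163.
m = m₁·m₂ = (+0.1652)(-0.1163) = -0.0192.

m = -0.0192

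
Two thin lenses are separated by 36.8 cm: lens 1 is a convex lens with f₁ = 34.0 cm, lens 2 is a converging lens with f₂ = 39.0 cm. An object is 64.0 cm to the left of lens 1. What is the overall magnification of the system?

Lens 1: 1/d_i1 = 1/(34.0) − 1/(64.0) = 0.01379, so d_i1 = 72.53 cm; m₁ = −d_i1/d_o1 = -1.133.
d_o2 = 36.8 − (72.53) = -35.73 cm (virtual object).
Lens 2: 1/d_i2 = 1/(39.0) − 1/(-35.73) = 0.05363, so d_i2 = 18.65 cm; m₂ = −d_i2/d_o2 = +0.5219.
m = m₁·m₂ = (-1.133)(+0.5219) = -0.591.

m = -0.591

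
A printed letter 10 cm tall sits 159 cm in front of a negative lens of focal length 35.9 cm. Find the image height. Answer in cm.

1.84 cm

For a negative lens, f = -35.9 cm.
1/d_i = 1/f − 1/d_o = 1/(-35.90) − 1/(159) = -0.03414, so d_i = -29.29 cm.
m = −d_i/d_o = +0.1842.
|h_i| = |m|·h_o = 0.1842 × 10 = 1.84 cm. The image is virtual, upright and reduced, on the same side as the object.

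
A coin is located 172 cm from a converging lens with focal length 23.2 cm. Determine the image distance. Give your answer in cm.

Thin-lens equation: 1/s_i = 1/f − 1/s_o = 1/(23.20) − 1/(172) = 0.04310 − 0.005814 = 0.03729, so s_i = 26.8 cm.
The image is real, inverted and reduced, on the far side of the lens.

26.8 cm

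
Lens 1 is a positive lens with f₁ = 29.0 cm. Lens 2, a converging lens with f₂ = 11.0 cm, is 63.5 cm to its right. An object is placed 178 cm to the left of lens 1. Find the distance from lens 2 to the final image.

17.8 cm

Lens 1: 1/d_i1 = 1/f₁ − 1/d_o1 = 1/(29.0) − 1/(178) = 0.02886, so d_i1 = 34.64 cm.
The intermediate image is 34.64 cm to the right of lens 1, which is 63.5 − (34.64) = 28.86 cm to the left of lens 2, so d_o2 = +28.86 cm.
Lens 2: 1/d_i2 = 1/f₂ − 1/d_o2 = 1/(11.0) − 1/(28.86) = 0.05626, so d_i2 = 17.8 cm.
The final image is real, 17.8 cm to the right of lens 2 (overall magnification ≈ 0.12).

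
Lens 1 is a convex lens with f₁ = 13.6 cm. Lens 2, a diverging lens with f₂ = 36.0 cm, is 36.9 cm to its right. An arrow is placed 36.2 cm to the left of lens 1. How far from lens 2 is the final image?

10.6 cm

Lens 1: 1/d_i1 = 1/f₁ − 1/d_o1 = 1/(13.6) − 1/(36.2) = 0.04591, so d_i1 = 21.78 cm.
The intermediate image is 21.78 cm to the right of lens 1, which is 36.9 − (21.78) = 15.12 cm to the left of lens 2, so d_o2 = +15.12 cm.
Lens 2 is diverging, so f₂ = −36.0 cm.
Lens 2: 1/d_i2 = 1/f₂ − 1/d_o2 = 1/(-36.0) − 1/(15.12) = -0.09392, so d_i2 = -10.6 cm.
The final image is virtual, 10.6 cm to the left of lens 2 (overall magnification ≈ -0.42).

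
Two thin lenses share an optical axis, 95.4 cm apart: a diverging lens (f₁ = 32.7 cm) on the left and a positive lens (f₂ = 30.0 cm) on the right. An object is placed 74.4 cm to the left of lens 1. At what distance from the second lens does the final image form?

Lens 1 is diverging, so f₁ = −32.7 cm.
Lens 1: 1/d_i1 = 1/f₁ − 1/d_o1 = 1/(-32.7) − 1/(74.4) = -0.04402, so d_i1 = -22.72 cm.
The intermediate image is 22.72 cm to the left of lens 1 (virtual), which is 95.4 − (-22.72) = 118.1 cm to the left of lens 2, so d_o2 = +118.1 cm.
Lens 2: 1/d_i2 = 1/f₂ − 1/d_o2 = 1/(30.0) − 1/(118.1) = 0.02487, so d_i2 = 40.2 cm.
The final image is real, 40.2 cm to the right of lens 2 (overall magnification ≈ -0.10).

40.2 cm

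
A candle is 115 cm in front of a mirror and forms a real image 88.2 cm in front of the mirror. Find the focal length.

Real image ⇒ d_i = +88.2 cm.
1/f = 1/d_o + 1/d_i = 1/(115) + 1/(88.2) = 0.02003, so f = 49.9 cm.
Since f is positive, the mirror is concave.

f = 49.9 cm (concave)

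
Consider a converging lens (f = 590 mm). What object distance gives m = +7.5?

m = −d_i/d_o ⇒ d_i = −m·d_o.
1/f = 1/d_o + 1/d_i = 1/d_o − 1/(m·d_o) = (1 − 1/m)/d_o, so d_o = f(1 − 1/m) = (590.0)(1 − 1/(+7.5)) = 511 mm.

511 mm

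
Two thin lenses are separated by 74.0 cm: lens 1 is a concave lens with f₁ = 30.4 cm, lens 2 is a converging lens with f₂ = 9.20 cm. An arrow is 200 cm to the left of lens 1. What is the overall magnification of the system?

f₁ = −30.4 cm (diverging).
Lens 1: 1/d_i1 = 1/(-30.4) − 1/(200) = -0.03789, so d_i1 = -26.39 cm; m₁ = −d_i1/d_o1 = +0.1320.
d_o2 = 74.0 − (-26.39) = 100.4 cm.
Lens 2: 1/d_i2 = 1/(9.20) − 1/(100.4) = 0.09874, so d_i2 = 10.13 cm; m₂ = −d_i2/d_o2 = -0.1009.
m = m₁·m₂ = (+0.1320)(-0.1009) = -0.0133.

m = -0.0133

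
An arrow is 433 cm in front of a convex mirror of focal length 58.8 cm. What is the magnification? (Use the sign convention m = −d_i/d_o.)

m = +0.120

For a convex mirror, f = -58.8 cm.
1/d_i = 1/f − 1/d_o = 1/(-58.80) − 1/(433) = -0.01932, so d_i = -51.77 cm.
m = −d_i/d_o = −(-51.77)/(433) = +0.120.
The image is virtual, upright and reduced, behind the mirror.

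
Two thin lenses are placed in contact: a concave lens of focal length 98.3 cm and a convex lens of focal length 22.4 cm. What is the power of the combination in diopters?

P₁ = 1/f₁ = 1/(-0.983 m) = -1.017 D; P₂ = 1/f₂ = 1/(0.224 m) = +4.464 D.
For thin lenses in contact, P = P₁ + P₂ = (-1.017) + (+4.464) = +3.45 D.

P = +3.45 D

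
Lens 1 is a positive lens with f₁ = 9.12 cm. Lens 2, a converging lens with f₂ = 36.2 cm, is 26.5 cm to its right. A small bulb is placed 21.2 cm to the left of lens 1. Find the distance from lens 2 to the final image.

Lens 1: 1/d_i1 = 1/f₁ − 1/d_o1 = 1/(9.12) − 1/(21.2) = 0.06248, so d_i1 = 16.01 cm.
The intermediate image is 16.01 cm to the right of lens 1, which is 26.5 − (16.01) = 10.49 cm to the left of lens 2, so d_o2 = +10.49 cm.
Lens 2: 1/d_i2 = 1/f₂ − 1/d_o2 = 1/(36.2) − 1/(10.49) = -0.06770, so d_i2 = -14.8 cm.
The final image is virtual, 14.8 cm to the left of lens 2 (overall magnification ≈ -1.1).

14.8 cm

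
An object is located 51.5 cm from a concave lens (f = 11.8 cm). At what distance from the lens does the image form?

9.60 cm

For a concave lens, f = -11.8 cm.
Lens equation: 1/v = 1/f − 1/u = 1/(-11.80) − 1/(51.5) = -0.08475 − 0.01942 = -0.1042, so v = -9.60 cm.
The image is virtual, upright and reduced, on the same side as the object.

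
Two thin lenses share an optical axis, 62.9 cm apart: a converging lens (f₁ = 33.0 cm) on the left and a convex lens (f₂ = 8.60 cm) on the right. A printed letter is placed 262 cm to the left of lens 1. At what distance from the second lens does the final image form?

Lens 1: 1/d_i1 = 1/f₁ − 1/d_o1 = 1/(33.0) − 1/(262) = 0.02649, so d_i1 = 37.76 cm.
The intermediate image is 37.76 cm to the right of lens 1, which is 62.9 − (37.76) = 25.14 cm to the left of lens 2, so d_o2 = +25.14 cm.
Lens 2: 1/d_i2 = 1/f₂ − 1/d_o2 = 1/(8.60) − 1/(25.14) = 0.07650, so d_i2 = 13.1 cm.
The final image is real, 13.1 cm to the right of lens 2 (overall magnification ≈ 0.075).

13.1 cm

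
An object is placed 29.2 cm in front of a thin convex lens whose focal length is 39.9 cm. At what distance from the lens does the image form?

109 cm

Lens equation: 1/d_i = 1/f − 1/d_o = 1/(39.90) − 1/(29.2) = 0.02506 − 0.03425 = -0.009184, so d_i = -109 cm.
The image is virtual, upright and enlarged, on the same side as the object.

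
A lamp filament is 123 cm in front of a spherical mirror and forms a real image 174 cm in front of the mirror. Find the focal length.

f = 72.1 cm (concave)

Real image ⇒ d_i = +174 cm.
1/f = 1/d_o + 1/d_i = 1/(123) + 1/(174) = 0.01388, so f = 72.1 cm.
Since f is positive, the spherical mirror is concave.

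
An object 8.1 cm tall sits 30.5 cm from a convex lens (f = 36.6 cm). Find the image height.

1/d_i = 1/f − 1/d_o = 1/(36.60) − 1/(30.5) = -0.005464, so d_i = -183.0 cm.
m = −d_i/d_o = +6.000.
|h_i| = |m|·h_o = 6.000 × 8.1 = 48.6 cm. The image is virtual, upright and enlarged, on the same side as the object.

48.6 cm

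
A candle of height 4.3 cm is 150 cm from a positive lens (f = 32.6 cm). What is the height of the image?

1/d_i = 1/f − 1/d_o = 1/(32.60) − 1/(150) = 0.02401, so d_i = 41.65 cm.
m = −d_i/d_o = -0.2777.
|h_i| = |m|·h_o = 0.2777 × 4.3 = 1.19 cm. The image is real, inverted and reduced, on the far side of the lens.

1.19 cm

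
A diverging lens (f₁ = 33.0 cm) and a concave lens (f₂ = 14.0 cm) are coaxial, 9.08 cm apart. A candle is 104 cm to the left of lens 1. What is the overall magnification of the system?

m = +0.0701

f₁ = −33.0 cm (diverging).
Lens 1: 1/d_i1 = 1/(-33.0) − 1/(104) = -0.03992, so d_i1 = -25.05 cm; m₁ = −d_i1/d_o1 = +0.2409.
d_o2 = 9.08 − (-25.05) = 34.13 cm.
f₂ = −14.0 cm (diverging).
Lens 2: 1/d_i2 = 1/(-14.0) − 1/(34.13) = -0.1007, so d_i2 = -9.928 cm; m₂ = −d_i2/d_o2 = +0.2909.
m = m₁·m₂ = (+0.2409)(+0.2909) = +0.0701.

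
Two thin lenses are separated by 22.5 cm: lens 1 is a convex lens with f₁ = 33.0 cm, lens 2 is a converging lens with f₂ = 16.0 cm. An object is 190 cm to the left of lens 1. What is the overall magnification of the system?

Lens 1: 1/d_i1 = 1/(33.0) − 1/(190) = 0.02504, so d_i1 = 39.94 cm; m₁ = −d_i1/d_o1 = -0.2102.
d_o2 = 22.5 − (39.94) = -17.44 cm (virtual object).
Lens 2: 1/d_i2 = 1/(16.0) − 1/(-17.44) = 0.1198, so d_i2 = 8.344 cm; m₂ = −d_i2/d_o2 = +0.4785.
m = m₁·m₂ = (-0.2102)(+0.4785) = -0.101.

m = -0.101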